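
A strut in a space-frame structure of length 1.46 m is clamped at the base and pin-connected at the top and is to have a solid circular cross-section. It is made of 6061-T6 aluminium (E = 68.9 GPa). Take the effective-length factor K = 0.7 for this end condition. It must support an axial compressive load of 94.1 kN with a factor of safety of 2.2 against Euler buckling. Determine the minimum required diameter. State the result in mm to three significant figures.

Required P_cr = n·P = 2.2 × 94.1 = 207.0 kN
L_e = K·L = 0.7 × 1.46 = 1.022 m
Required I = P_cr·L_e²/(π²E) = 2.070×10^5 × 1.022² / (π² × 6.89×10^10) = 3.180×10^-7 m⁴
I_req = 3.180×10^5 mm⁴
Solid circle: I = πd⁴/64  ⇒  d = (64I/π)^(1/4) = (64×3.180×10^5/π)^(1/4) = 50.4 mm

d ≈ 50.4 mm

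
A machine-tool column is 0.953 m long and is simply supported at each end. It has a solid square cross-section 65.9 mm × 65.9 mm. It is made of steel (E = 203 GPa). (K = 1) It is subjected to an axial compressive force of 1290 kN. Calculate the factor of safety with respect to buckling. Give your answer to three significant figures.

n ≈ 2.69

I = a⁴/12 = 65.9⁴/12 = 1.572×10^6 mm⁴
I = 1.572×10^6 mm⁴ = 1.572×10^-6 m⁴
Effective length L_e = K·L = 1 × 0.953 = 0.9530 m
P_cr = π²EI / L_e² = π² × 203×10⁹ × 1.572×10^-6 / 0.9530² = 3.467×10^6 N
Factor of safety n = P_cr / P = 3467.1 / 1290 = 2.69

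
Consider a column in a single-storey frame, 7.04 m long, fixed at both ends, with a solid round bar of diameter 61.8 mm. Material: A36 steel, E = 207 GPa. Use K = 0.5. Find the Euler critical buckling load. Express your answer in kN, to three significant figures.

I = πd⁴/64 = π×61.8⁴/64 = 7.160×10^5 mm⁴
I = 7.160×10^5 mm⁴ = 7.160×10^-7 m⁴
Effective length L_e = K·L = 0.5 × 7.04 = 3.520 m
P_cr = π²EI / L_e² = π² × 207×10⁹ × 7.160×10^-7 / 3.520² = 1.181×10^5 N

P_cr ≈ 118 kN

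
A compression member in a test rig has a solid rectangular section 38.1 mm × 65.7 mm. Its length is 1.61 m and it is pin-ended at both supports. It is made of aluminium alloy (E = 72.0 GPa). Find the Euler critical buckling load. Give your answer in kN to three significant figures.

Buckling occurs about the weak axis: I_min = h·b³/12 with b = 38.1 mm (the shorter side).
I_min = 65.7×38.1³/12 = 3.028×10^5 mm⁴
I = 3.028×10^5 mm⁴ = 3.028×10^-7 m⁴
Effective length L_e = K·L = 1 × 1.61 = 1.610 m
P_cr = π²EI / L_e² = π² × 72.0×10⁹ × 3.028×10^-7 / 1.610² = 8.301×10^4 N

P_cr ≈ 83.0 kN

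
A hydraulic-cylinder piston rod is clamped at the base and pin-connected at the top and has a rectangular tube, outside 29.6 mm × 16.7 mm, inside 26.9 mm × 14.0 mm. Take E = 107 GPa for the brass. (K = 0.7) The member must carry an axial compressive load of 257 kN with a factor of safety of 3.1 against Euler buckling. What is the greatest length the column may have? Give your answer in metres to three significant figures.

L_max ≈ 0.120 m

Weak-axis I_min = (h_o·b_o³ − h_i·b_i³)/12 with b_o = 16.7, b_i = 14.00 mm (shorter outer/inner sides).
I_min = (29.6×16.7³ − 26.90×14.00³)/12 = 5.337×10^3 mm⁴
I = 5.337×10^-9 m⁴
Required critical load P_cr = n·P = 3.1 × 257 = 796.7 kN = 7.967×10^5 N
From P_cr = π²EI/(K·L)²:  L = (1/K)·√(π²EI/P_cr) = (1/0.7)·√(π²×1.07×10^11×5.337×10^-9/7.967×10^5)
L = 0.120 m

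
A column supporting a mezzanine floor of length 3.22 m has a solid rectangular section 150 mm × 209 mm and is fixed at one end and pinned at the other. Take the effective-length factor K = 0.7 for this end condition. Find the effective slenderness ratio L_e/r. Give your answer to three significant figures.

λ ≈ 52.1

For a rectangle r_min = b/√12 = 150/√12 = 43.30 mm
L_e = K·L = 0.7 × 3.22 m = 2.254 m = 2254.0 mm
λ = L_e / r_min = 2254.0 / 43.30 = 52.1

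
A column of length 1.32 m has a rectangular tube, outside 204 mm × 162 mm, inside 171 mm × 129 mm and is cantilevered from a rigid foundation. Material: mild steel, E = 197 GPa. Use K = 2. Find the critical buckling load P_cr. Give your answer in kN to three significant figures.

Weak-axis I_min = (h_o·b_o³ − h_i·b_i³)/12 with b_o = 162, b_i = 129.0 mm (shorter outer/inner sides).
I_min = (204×162³ − 171.0×129.0³)/12 = 4.169×10^7 mm⁴
I = 4.169×10^7 mm⁴ = 4.169×10^-5 m⁴
Effective length L_e = K·L = 2 × 1.32 = 2.640 m
P_cr = π²EI / L_e² = π² × 197×10⁹ × 4.169×10^-5 / 2.640² = 1.163×10^7 N

P_cr ≈ 11600 kN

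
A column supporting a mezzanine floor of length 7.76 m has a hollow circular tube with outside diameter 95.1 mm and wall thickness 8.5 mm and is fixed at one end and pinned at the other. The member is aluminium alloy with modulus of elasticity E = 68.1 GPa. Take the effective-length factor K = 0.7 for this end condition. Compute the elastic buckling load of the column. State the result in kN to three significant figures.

Inner diameter d_i = 95.1 − 2×8.5 = 78.10 mm
I = π(d_o⁴ − d_i⁴)/64 = π(95.1⁴ − 78.10⁴)/64 = 2.189×10^6 mm⁴
I = 2.189×10^6 mm⁴ = 2.189×10^-6 m⁴
Effective length L_e = K·L = 0.7 × 7.76 = 5.432 m
P_cr = π²EI / L_e² = π² × 68.1×10⁹ × 2.189×10^-6 / 5.432² = 4.986×10^4 N

P_cr ≈ 49.9 kN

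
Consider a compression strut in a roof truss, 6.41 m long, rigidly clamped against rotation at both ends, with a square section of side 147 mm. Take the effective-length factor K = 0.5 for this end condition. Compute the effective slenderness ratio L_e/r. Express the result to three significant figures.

I = a⁴/12 = 147⁴/12 = 3.891×10^7 mm⁴
A = 2.161×10^4 mm²;  r_min = √(I/A) = √(3.891×10^7/2.161×10^4) = 42.44 mm
L_e = K·L = 0.5 × 6.41 m = 3.205 m = 3205.0 mm
λ = L_e / r_min = 3205.0 / 42.44 = 75.5

λ ≈ 75.5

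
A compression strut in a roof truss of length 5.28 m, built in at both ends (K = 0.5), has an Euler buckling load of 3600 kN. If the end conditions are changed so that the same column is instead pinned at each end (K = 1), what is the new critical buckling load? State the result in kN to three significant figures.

P_cr ≈ 900 kN

P_cr ∝ 1/K², so P_cr,new = P_cr,old × (K_old/K_new)² = 3600 × (0.5/1)²
= 3600 × 0.2500 = 900 kN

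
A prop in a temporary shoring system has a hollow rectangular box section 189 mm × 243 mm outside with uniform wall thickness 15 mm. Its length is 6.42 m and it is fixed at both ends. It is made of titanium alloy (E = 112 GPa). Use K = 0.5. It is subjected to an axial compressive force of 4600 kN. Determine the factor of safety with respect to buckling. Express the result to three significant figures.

n ≈ 1.52

Inner dimensions: h_i = 243 − 2×15 = 213.0 mm, b_i = 189 − 2×15 = 159.0 mm
Weak-axis I_min = (h_o·b_o³ − h_i·b_i³)/12 with b_o = 189, b_i = 159.0 mm (shorter outer/inner sides).
I_min = (243×189³ − 213.0×159.0³)/12 = 6.536×10^7 mm⁴
I = 6.536×10^7 mm⁴ = 6.536×10^-5 m⁴
Effective length L_e = K·L = 0.5 × 6.42 = 3.210 m
P_cr = π²EI / L_e² = π² × 112×10⁹ × 6.536×10^-5 / 3.210² = 7.012×10^6 N
Factor of safety n = P_cr / P = 7012.1 / 4600 = 1.52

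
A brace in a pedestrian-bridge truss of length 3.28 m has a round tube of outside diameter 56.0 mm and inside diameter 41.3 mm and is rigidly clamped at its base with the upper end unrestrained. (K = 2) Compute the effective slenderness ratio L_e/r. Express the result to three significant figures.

d_o = 56.0 mm, d_i = 41.3 mm
I = π(d_o⁴ − d_i⁴)/64 = π(56.0⁴ − 41.30⁴)/64 = 3.399×10^5 mm⁴
A = 1.123×10^3 mm²;  r_min = √(I/A) = √(3.399×10^5/1.123×10^3) = 17.40 mm
L_e = K·L = 2 × 3.28 m = 6.560 m = 6560.0 mm
λ = L_e / r_min = 6560.0 / 17.40 = 377

λ ≈ 377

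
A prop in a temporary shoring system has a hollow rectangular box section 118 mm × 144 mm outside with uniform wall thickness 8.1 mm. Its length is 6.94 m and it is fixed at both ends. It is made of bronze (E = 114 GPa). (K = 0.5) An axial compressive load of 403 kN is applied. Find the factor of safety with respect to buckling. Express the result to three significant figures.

n ≈ 1.97

Inner dimensions: h_i = 144 − 2×8.1 = 127.8 mm, b_i = 118 − 2×8.1 = 101.8 mm
Weak-axis I_min = (h_o·b_o³ − h_i·b_i³)/12 with b_o = 118, b_i = 101.8 mm (shorter outer/inner sides).
I_min = (144×118³ − 127.8×101.8³)/12 = 8.481×10^6 mm⁴
I = 8.481×10^6 mm⁴ = 8.481×10^-6 m⁴
Effective length L_e = K·L = 0.5 × 6.94 = 3.470 m
P_cr = π²EI / L_e² = π² × 114×10⁹ × 8.481×10^-6 / 3.470² = 7.925×10^5 N
Factor of safety n = P_cr / P = 792.48 / 403 = 1.97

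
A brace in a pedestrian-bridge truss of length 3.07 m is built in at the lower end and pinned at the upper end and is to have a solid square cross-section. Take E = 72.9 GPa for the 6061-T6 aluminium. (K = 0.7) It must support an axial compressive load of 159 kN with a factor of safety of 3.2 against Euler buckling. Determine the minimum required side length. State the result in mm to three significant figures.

a ≈ 79.1 mm

Required P_cr = n·P = 3.2 × 159 = 508.8 kN
L_e = K·L = 0.7 × 3.07 = 2.149 m
Required I = P_cr·L_e²/(π²E) = 5.088×10^5 × 2.149² / (π² × 7.29×10^10) = 3.266×10^-6 m⁴
I_req = 3.266×10^6 mm⁴
Solid square: I = a⁴/12  ⇒  a = (12I)^(1/4) = (12×3.266×10^6)^(1/4) = 79.1 mm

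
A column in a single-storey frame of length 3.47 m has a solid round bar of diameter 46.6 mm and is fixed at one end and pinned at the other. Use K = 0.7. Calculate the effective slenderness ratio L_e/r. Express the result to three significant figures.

λ ≈ 208

For a solid circle r = d/4 = 46.6/4 = 11.65 mm
L_e = K·L = 0.7 × 3.47 m = 2.429 m = 2429.0 mm
λ = L_e / r_min = 2429.0 / 11.65 = 208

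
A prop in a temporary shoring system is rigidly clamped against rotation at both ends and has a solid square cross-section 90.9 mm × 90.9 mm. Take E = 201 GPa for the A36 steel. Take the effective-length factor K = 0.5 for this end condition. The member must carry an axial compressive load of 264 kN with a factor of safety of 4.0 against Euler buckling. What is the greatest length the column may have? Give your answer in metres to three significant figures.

L_max ≈ 6.54 m

I = a⁴/12 = 90.9⁴/12 = 5.690×10^6 mm⁴
I = 5.690×10^-6 m⁴
Required critical load P_cr = n·P = 4.0 × 264 = 1056 kN = 1.056×10^6 N
From P_cr = π²EI/(K·L)²:  L = (1/K)·√(π²EI/P_cr) = (1/0.5)·√(π²×2.01×10^11×5.690×10^-6/1.056×10^6)
L = 6.54 m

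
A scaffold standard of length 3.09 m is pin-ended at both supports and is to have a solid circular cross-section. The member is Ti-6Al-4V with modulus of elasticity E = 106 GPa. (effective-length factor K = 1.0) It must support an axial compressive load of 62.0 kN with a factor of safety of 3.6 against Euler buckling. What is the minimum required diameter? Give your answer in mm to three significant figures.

d ≈ 80.3 mm

Required P_cr = n·P = 3.6 × 62.0 = 223.2 kN
L_e = K·L = 1 × 3.09 = 3.090 m
Required I = P_cr·L_e²/(π²E) = 2.232×10^5 × 3.090² / (π² × 1.06×10^11) = 2.037×10^-6 m⁴
I_req = 2.037×10^6 mm⁴
Solid circle: I = πd⁴/64  ⇒  d = (64I/π)^(1/4) = (64×2.037×10^6/π)^(1/4) = 80.3 mm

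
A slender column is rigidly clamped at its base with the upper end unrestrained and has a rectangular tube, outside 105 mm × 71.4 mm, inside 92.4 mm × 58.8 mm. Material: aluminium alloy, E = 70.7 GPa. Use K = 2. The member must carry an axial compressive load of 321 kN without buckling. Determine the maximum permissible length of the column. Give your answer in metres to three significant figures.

Weak-axis I_min = (h_o·b_o³ − h_i·b_i³)/12 with b_o = 71.4, b_i = 58.80 mm (shorter outer/inner sides).
I_min = (105×71.4³ − 92.40×58.80³)/12 = 1.620×10^6 mm⁴
I = 1.620×10^-6 m⁴
At the buckling limit P_cr = P = 3.210×10^5 N
From P_cr = π²EI/(K·L)²:  L = (1/K)·√(π²EI/P_cr) = (1/2)·√(π²×7.07×10^10×1.620×10^-6/3.210×10^5)
L = 0.938 m

L_max ≈ 0.938 m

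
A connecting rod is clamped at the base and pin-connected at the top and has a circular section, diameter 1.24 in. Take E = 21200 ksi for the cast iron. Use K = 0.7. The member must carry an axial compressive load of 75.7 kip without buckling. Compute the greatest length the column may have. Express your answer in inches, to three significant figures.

L_max ≈ 25.6 in

I = πd⁴/64 = π×1.24⁴/64 = 0.1161 in⁴
At the buckling limit P_cr = P = 7.570×10^4 lb
From P_cr = π²EI/(K·L)²:  L = (1/K)·√(π²EI/P_cr) = (1/0.7)·√(π²×2.12×10^7×0.1161/7.570×10^4)
L = 25.6 in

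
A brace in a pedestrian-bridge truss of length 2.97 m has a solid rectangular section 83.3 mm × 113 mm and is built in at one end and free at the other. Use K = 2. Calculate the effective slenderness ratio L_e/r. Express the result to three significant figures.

λ ≈ 247

Buckling occurs about the weak axis: I_min = h·b³/12 with b = 83.3 mm (the shorter side).
I_min = 113×83.3³/12 = 5.443×10^6 mm⁴
A = 9.413×10^3 mm²;  r_min = √(I/A) = √(5.443×10^6/9.413×10^3) = 24.05 mm
L_e = K·L = 2 × 2.97 m = 5.940 m = 5940.0 mm
λ = L_e / r_min = 5940.0 / 24.05 = 247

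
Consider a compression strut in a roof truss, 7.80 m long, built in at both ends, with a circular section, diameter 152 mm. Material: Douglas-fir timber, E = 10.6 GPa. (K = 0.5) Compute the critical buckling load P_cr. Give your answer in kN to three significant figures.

I = πd⁴/64 = π×152⁴/64 = 2.620×10^7 mm⁴
I = 2.620×10^7 mm⁴ = 2.620×10^-5 m⁴
Effective length L_e = K·L = 0.5 × 7.80 = 3.900 m
P_cr = π²EI / L_e² = π² × 10.6×10⁹ × 2.620×10^-5 / 3.900² = 1.802×10^5 N

P_cr ≈ 180 kN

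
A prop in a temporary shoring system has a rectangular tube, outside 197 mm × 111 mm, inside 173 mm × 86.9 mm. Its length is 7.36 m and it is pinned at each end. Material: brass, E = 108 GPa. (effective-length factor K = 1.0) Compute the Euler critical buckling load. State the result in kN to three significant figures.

Weak-axis I_min = (h_o·b_o³ − h_i·b_i³)/12 with b_o = 111, b_i = 86.90 mm (shorter outer/inner sides).
I_min = (197×111³ − 173.0×86.90³)/12 = 1.299×10^7 mm⁴
I = 1.299×10^7 mm⁴ = 1.299×10^-5 m⁴
Effective length L_e = K·L = 1 × 7.36 = 7.360 m
P_cr = π²EI / L_e² = π² × 108×10⁹ × 1.299×10^-5 / 7.360² = 2.556×10^5 N

P_cr ≈ 256 kN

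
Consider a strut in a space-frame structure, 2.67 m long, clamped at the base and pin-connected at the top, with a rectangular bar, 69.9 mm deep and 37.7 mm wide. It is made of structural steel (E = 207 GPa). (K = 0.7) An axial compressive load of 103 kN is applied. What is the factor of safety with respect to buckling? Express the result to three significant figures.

n ≈ 1.77

Buckling occurs about the weak axis: I_min = h·b³/12 with b = 37.7 mm (the shorter side).
I_min = 69.9×37.7³/12 = 3.121×10^5 mm⁴
I = 3.121×10^5 mm⁴ = 3.121×10^-7 m⁴
Effective length L_e = K·L = 0.7 × 2.67 = 1.869 m
P_cr = π²EI / L_e² = π² × 207×10⁹ × 3.121×10^-7 / 1.869² = 1.825×10^5 N
Factor of safety n = P_cr / P = 182.55 / 103 = 1.77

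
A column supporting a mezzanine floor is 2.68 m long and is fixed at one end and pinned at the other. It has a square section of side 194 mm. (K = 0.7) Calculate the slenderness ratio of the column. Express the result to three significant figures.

λ ≈ 33.5

For a square r = a/√12 = 194/√12 = 56.00 mm
L_e = K·L = 0.7 × 2.68 m = 1.876 m = 1876.0 mm
λ = L_e / r_min = 1876.0 / 56.00 = 33.5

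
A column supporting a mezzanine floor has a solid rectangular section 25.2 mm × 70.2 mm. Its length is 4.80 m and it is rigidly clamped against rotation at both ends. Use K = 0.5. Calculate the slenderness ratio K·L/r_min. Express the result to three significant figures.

For a rectangle r_min = b/√12 = 25.2/√12 = 7.275 mm
L_e = K·L = 0.5 × 4.80 m = 2.400 m = 2400.0 mm
λ = L_e / r_min = 2400.0 / 7.275 = 330

λ ≈ 330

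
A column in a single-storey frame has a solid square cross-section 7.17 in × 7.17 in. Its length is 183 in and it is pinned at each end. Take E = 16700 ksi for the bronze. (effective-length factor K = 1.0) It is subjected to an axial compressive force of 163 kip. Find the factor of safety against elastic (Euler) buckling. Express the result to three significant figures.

I = a⁴/12 = 7.17⁴/12 = 220.2 in⁴
Effective length L_e = K·L = 1 × 183 = 183.0 in
P_cr = π²EI / L_e² = π² × 16700×10³ × 220.2 / 183.0² = 1.084×10^6 lb
Factor of safety n = P_cr / P = 1084.0 / 163 = 6.65

n ≈ 6.65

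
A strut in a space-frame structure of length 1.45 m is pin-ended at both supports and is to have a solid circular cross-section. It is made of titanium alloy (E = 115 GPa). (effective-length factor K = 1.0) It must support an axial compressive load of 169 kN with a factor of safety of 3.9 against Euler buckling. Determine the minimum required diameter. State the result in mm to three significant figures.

Required P_cr = n·P = 3.9 × 169 = 659.1 kN
L_e = K·L = 1 × 1.45 = 1.450 m
Required I = P_cr·L_e²/(π²E) = 6.591×10^5 × 1.450² / (π² × 1.15×10^11) = 1.221×10^-6 m⁴
I_req = 1.221×10^6 mm⁴
Solid circle: I = πd⁴/64  ⇒  d = (64I/π)^(1/4) = (64×1.221×10^6/π)^(1/4) = 70.6 mm

d ≈ 70.6 mm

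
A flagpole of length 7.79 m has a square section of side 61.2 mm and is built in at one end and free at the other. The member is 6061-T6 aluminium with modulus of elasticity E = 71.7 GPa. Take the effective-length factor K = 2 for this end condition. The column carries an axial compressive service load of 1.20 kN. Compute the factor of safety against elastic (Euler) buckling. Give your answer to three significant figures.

n ≈ 2.84

I = a⁴/12 = 61.2⁴/12 = 1.169×10^6 mm⁴
I = 1.169×10^6 mm⁴ = 1.169×10^-6 m⁴
Effective length L_e = K·L = 2 × 7.79 = 15.58 m
P_cr = π²EI / L_e² = π² × 71.7×10⁹ × 1.169×10^-6 / 15.58² = 3.408×10^3 N
Factor of safety n = P_cr / P = 3.4081 / 1.20 = 2.84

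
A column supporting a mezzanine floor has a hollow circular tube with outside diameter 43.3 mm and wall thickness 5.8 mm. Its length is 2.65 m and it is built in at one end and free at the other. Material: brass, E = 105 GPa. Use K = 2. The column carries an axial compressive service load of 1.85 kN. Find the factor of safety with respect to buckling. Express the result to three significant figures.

Inner diameter d_i = 43.3 − 2×5.8 = 31.70 mm
I = π(d_o⁴ − d_i⁴)/64 = π(43.3⁴ − 31.70⁴)/64 = 1.230×10^5 mm⁴
I = 1.230×10^5 mm⁴ = 1.230×10^-7 m⁴
Effective length L_e = K·L = 2 × 2.65 = 5.300 m
P_cr = π²EI / L_e² = π² × 105×10⁹ × 1.230×10^-7 / 5.300² = 4.537×10^3 N
Factor of safety n = P_cr / P = 4.5372 / 1.85 = 2.45

n ≈ 2.45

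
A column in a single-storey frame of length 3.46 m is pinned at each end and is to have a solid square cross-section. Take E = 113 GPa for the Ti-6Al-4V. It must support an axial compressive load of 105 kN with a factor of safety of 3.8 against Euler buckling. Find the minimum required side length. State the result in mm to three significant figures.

Required P_cr = n·P = 3.8 × 105 = 399.0 kN
L_e = K·L = 1 × 3.46 = 3.460 m
Required I = P_cr·L_e²/(π²E) = 3.990×10^5 × 3.460² / (π² × 1.13×10^11) = 4.283×10^-6 m⁴
I_req = 4.283×10^6 mm⁴
Solid square: I = a⁴/12  ⇒  a = (12I)^(1/4) = (12×4.283×10^6)^(1/4) = 84.7 mm

a ≈ 84.7 mm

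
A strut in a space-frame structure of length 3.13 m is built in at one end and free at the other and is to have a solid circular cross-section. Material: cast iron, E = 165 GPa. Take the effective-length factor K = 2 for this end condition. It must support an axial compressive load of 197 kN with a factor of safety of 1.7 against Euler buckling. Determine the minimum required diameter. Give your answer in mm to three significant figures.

d ≈ 113 mm

Required P_cr = n·P = 1.7 × 197 = 334.9 kN
L_e = K·L = 2 × 3.13 = 6.260 m
Required I = P_cr·L_e²/(π²E) = 3.349×10^5 × 6.260² / (π² × 1.65×10^11) = 8.059×10^-6 m⁴
I_req = 8.059×10^6 mm⁴
Solid circle: I = πd⁴/64  ⇒  d = (64I/π)^(1/4) = (64×8.059×10^6/π)^(1/4) = 113 mm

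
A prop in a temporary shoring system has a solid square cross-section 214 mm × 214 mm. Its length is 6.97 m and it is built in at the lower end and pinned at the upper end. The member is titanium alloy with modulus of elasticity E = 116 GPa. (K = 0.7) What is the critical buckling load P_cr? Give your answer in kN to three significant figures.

P_cr ≈ 8410 kN

I = a⁴/12 = 214⁴/12 = 1.748×10^8 mm⁴
I = 1.748×10^8 mm⁴ = 1.748×10^-4 m⁴
Effective length L_e = K·L = 0.7 × 6.97 = 4.879 m
P_cr = π²EI / L_e² = π² × 116×10⁹ × 1.748×10^-4 / 4.879² = 8.406×10^6 N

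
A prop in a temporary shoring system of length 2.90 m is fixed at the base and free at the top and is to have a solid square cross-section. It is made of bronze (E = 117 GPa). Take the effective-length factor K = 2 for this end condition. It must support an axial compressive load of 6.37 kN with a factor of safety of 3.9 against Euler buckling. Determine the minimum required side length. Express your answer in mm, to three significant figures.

Required P_cr = n·P = 3.9 × 6.37 = 24.84 kN
L_e = K·L = 2 × 2.90 = 5.800 m
Required I = P_cr·L_e²/(π²E) = 2.484×10^4 × 5.800² / (π² × 1.17×10^11) = 7.237×10^-7 m⁴
I_req = 7.237×10^5 mm⁴
Solid square: I = a⁴/12  ⇒  a = (12I)^(1/4) = (12×7.237×10^5)^(1/4) = 54.3 mm

a ≈ 54.3 mm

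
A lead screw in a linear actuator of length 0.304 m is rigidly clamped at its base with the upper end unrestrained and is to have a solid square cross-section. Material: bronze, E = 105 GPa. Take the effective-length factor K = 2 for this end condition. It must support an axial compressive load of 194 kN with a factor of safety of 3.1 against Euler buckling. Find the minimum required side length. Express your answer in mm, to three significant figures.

Required P_cr = n·P = 3.1 × 194 = 601.4 kN
L_e = K·L = 2 × 0.304 = 0.6080 m
Required I = P_cr·L_e²/(π²E) = 6.014×10^5 × 0.6080² / (π² × 1.05×10^11) = 2.145×10^-7 m⁴
I_req = 2.145×10^5 mm⁴
Solid square: I = a⁴/12  ⇒  a = (12I)^(1/4) = (12×2.145×10^5)^(1/4) = 40.1 mm

a ≈ 40.1 mm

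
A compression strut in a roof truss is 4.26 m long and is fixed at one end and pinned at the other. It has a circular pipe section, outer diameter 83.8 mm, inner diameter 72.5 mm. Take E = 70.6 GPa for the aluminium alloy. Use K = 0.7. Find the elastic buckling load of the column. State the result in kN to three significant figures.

d_o = 83.8 mm, d_i = 72.5 mm
I = π(d_o⁴ − d_i⁴)/64 = π(83.8⁴ − 72.50⁴)/64 = 1.065×10^6 mm⁴
I = 1.065×10^6 mm⁴ = 1.065×10^-6 m⁴
Effective length L_e = K·L = 0.7 × 4.26 = 2.982 m
P_cr = π²EI / L_e² = π² × 70.6×10⁹ × 1.065×10^-6 / 2.982² = 8.342×10^4 N

P_cr ≈ 83.4 kN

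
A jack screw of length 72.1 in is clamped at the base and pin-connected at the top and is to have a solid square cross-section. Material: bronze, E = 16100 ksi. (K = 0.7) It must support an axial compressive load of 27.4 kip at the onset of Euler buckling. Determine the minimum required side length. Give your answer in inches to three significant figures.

a ≈ 1.52 in

L_e = K·L = 0.7 × 72.1 = 50.47 in
Required I = P_cr·L_e²/(π²E) = 2.740×10^4 × 50.47² / (π² × 1.61×10^7) = 0.4392 in⁴
Solid square: I = a⁴/12  ⇒  a = (12I)^(1/4) = (12×0.4392)^(1/4) = 1.52 in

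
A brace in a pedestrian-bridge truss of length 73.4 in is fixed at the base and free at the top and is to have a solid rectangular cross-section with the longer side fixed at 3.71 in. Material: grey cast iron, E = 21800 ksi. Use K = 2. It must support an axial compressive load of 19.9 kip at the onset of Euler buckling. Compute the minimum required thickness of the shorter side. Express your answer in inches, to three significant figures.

L_e = K·L = 2 × 73.4 = 146.8 in
Required I = P_cr·L_e²/(π²E) = 1.990×10^4 × 146.8² / (π² × 2.18×10^7) = 1.993 in⁴
Rectangle, weak axis: I_min = h·b³/12 with h = 3.71 in fixed  ⇒  b = (12I/h)^(1/3) = 1.86 in

b ≈ 1.86 in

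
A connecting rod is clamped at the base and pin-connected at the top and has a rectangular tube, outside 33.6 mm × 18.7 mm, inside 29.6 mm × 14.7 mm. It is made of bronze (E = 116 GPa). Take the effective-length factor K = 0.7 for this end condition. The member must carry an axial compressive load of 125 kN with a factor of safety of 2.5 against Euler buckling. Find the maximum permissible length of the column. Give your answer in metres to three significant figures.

Weak-axis I_min = (h_o·b_o³ − h_i·b_i³)/12 with b_o = 18.7, b_i = 14.70 mm (shorter outer/inner sides).
I_min = (33.6×18.7³ − 29.60×14.70³)/12 = 1.047×10^4 mm⁴
I = 1.047×10^-8 m⁴
Required critical load P_cr = n·P = 2.5 × 125 = 312.5 kN = 3.125×10^5 N
From P_cr = π²EI/(K·L)²:  L = (1/K)·√(π²EI/P_cr) = (1/0.7)·√(π²×1.16×10^11×1.047×10^-8/3.125×10^5)
L = 0.280 m

L_max ≈ 0.280 m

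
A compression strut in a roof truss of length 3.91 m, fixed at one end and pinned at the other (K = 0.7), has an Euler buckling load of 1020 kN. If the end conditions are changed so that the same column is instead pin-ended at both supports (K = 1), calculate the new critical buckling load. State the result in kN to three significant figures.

P_cr ∝ 1/K², so P_cr,new = P_cr,old × (K_old/K_new)² = 1020 × (0.7/1)²
= 1020 × 0.4900 = 500 kN

P_cr ≈ 500 kN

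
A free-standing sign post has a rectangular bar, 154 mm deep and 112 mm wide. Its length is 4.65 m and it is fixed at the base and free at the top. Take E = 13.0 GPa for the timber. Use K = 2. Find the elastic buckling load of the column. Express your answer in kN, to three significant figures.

P_cr ≈ 26.7 kN

Buckling occurs about the weak axis: I_min = h·b³/12 with b = 112 mm (the shorter side).
I_min = 154×112³/12 = 1.803×10^7 mm⁴
I = 1.803×10^7 mm⁴ = 1.803×10^-5 m⁴
Effective length L_e = K·L = 2 × 4.65 = 9.300 m
P_cr = π²EI / L_e² = π² × 13.0×10⁹ × 1.803×10^-5 / 9.300² = 2.675×10^4 N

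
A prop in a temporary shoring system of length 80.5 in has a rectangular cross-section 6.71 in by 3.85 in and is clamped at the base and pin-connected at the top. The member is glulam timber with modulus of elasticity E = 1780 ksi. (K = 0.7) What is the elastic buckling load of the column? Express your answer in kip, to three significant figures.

Buckling occurs about the weak axis: I_min = h·b³/12 with b = 3.85 in (the shorter side).
I_min = 6.71×3.85³/12 = 31.91 in⁴
Effective length L_e = K·L = 0.7 × 80.5 = 56.35 in
P_cr = π²EI / L_e² = π² × 1780×10³ × 31.91 / 56.35² = 1.765×10^5 lb

P_cr ≈ 177 kip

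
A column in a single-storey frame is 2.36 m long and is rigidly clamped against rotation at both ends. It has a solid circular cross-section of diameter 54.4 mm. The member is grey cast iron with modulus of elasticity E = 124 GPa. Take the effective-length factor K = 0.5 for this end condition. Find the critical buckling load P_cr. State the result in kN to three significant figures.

P_cr ≈ 378 kN

I = πd⁴/64 = π×54.4⁴/64 = 4.299×10^5 mm⁴
I = 4.299×10^5 mm⁴ = 4.299×10^-7 m⁴
Effective length L_e = K·L = 0.5 × 2.36 = 1.180 m
P_cr = π²EI / L_e² = π² × 124×10⁹ × 4.299×10^-7 / 1.180² = 3.779×10^5 N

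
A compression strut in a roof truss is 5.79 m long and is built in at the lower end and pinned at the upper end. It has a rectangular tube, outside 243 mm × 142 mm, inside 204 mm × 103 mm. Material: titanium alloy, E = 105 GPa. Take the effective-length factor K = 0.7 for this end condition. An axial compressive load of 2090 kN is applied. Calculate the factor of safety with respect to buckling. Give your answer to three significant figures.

Weak-axis I_min = (h_o·b_o³ − h_i·b_i³)/12 with b_o = 142, b_i = 103.0 mm (shorter outer/inner sides).
I_min = (243×142³ − 204.0×103.0³)/12 = 3.941×10^7 mm⁴
I = 3.941×10^7 mm⁴ = 3.941×10^-5 m⁴
Effective length L_e = K·L = 0.7 × 5.79 = 4.053 m
P_cr = π²EI / L_e² = π² × 105×10⁹ × 3.941×10^-5 / 4.053² = 2.486×10^6 N
Factor of safety n = P_cr / P = 2485.9 / 2090 = 1.19

n ≈ 1.19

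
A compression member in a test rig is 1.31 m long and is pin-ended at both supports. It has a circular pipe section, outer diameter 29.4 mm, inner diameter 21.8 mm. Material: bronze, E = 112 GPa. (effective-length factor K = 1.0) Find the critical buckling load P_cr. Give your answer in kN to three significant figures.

d_o = 29.4 mm, d_i = 21.8 mm
I = π(d_o⁴ − d_i⁴)/64 = π(29.4⁴ − 21.80⁴)/64 = 2.559×10^4 mm⁴
I = 2.559×10^4 mm⁴ = 2.559×10^-8 m⁴
Effective length L_e = K·L = 1 × 1.31 = 1.310 m
P_cr = π²EI / L_e² = π² × 112×10⁹ × 2.559×10^-8 / 1.310² = 1.648×10^4 N

P_cr ≈ 16.5 kN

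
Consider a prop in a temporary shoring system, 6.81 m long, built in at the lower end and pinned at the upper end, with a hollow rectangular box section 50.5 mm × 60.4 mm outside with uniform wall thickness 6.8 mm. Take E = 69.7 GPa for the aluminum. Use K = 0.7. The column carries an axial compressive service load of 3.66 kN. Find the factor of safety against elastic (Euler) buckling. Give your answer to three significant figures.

Inner dimensions: h_i = 60.4 − 2×6.8 = 46.80 mm, b_i = 50.5 − 2×6.8 = 36.90 mm
Weak-axis I_min = (h_o·b_o³ − h_i·b_i³)/12 with b_o = 50.5, b_i = 36.90 mm (shorter outer/inner sides).
I_min = (60.4×50.5³ − 46.80×36.90³)/12 = 4.523×10^5 mm⁴
I = 4.523×10^5 mm⁴ = 4.523×10^-7 m⁴
Effective length L_e = K·L = 0.7 × 6.81 = 4.767 m
P_cr = π²EI / L_e² = π² × 69.7×10⁹ × 4.523×10^-7 / 4.767² = 1.369×10^4 N
Factor of safety n = P_cr / P = 13.692 / 3.66 = 3.74

n ≈ 3.74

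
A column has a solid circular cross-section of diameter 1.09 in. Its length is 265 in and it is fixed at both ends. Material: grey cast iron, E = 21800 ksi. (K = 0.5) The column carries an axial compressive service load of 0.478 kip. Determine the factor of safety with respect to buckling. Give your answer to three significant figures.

I = πd⁴/64 = π×1.09⁴/64 = 6.929×10^-2 in⁴
Effective length L_e = K·L = 0.5 × 265 = 132.5 in
P_cr = π²EI / L_e² = π² × 21800×10³ × 6.929×10^-2 / 132.5² = 849.2 lb
Factor of safety n = P_cr / P = 0.84918 / 0.478 = 1.78

n ≈ 1.78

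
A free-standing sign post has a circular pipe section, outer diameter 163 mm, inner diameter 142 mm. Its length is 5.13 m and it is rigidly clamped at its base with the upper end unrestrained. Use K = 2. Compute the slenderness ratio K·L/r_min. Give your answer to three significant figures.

λ ≈ 190

d_o = 163 mm, d_i = 142 mm
I = π(d_o⁴ − d_i⁴)/64 = π(163⁴ − 142.0⁴)/64 = 1.469×10^7 mm⁴
A = 5.030×10^3 mm²;  r_min = √(I/A) = √(1.469×10^7/5.030×10^3) = 54.04 mm
L_e = K·L = 2 × 5.13 m = 10.26 m = 10260 mm
λ = L_e / r_min = 10260 / 54.04 = 190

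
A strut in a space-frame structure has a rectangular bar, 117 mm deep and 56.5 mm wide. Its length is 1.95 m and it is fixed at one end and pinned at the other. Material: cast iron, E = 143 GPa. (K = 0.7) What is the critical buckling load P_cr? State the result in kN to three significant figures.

Buckling occurs about the weak axis: I_min = h·b³/12 with b = 56.5 mm (the shorter side).
I_min = 117×56.5³/12 = 1.759×10^6 mm⁴
I = 1.759×10^6 mm⁴ = 1.759×10^-6 m⁴
Effective length L_e = K·L = 0.7 × 1.95 = 1.365 m
P_cr = π²EI / L_e² = π² × 143×10⁹ × 1.759×10^-6 / 1.365² = 1.332×10^6 N

P_cr ≈ 1330 kN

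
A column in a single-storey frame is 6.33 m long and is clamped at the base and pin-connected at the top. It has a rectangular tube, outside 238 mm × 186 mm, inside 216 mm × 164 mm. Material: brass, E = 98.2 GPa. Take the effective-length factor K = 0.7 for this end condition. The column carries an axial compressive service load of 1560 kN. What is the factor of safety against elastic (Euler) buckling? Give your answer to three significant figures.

Weak-axis I_min = (h_o·b_o³ − h_i·b_i³)/12 with b_o = 186, b_i = 164.0 mm (shorter outer/inner sides).
I_min = (238×186³ − 216.0×164.0³)/12 = 4.823×10^7 mm⁴
I = 4.823×10^7 mm⁴ = 4.823×10^-5 m⁴
Effective length L_e = K·L = 0.7 × 6.33 = 4.431 m
P_cr = π²EI / L_e² = π² × 98.2×10⁹ × 4.823×10^-5 / 4.431² = 2.381×10^6 N
Factor of safety n = P_cr / P = 2380.7 / 1560 = 1.53

n ≈ 1.53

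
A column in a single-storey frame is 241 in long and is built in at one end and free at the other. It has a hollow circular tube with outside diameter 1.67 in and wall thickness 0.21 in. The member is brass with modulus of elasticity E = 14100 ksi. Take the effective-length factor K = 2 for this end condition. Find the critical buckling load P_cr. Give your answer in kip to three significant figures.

Inner diameter d_i = 1.67 − 2×0.21 = 1.250 in
I = π(d_o⁴ − d_i⁴)/64 = π(1.67⁴ − 1.250⁴)/64 = 0.2620 in⁴
Effective length L_e = K·L = 2 × 241 = 482.0 in
P_cr = π²EI / L_e² = π² × 14100×10³ × 0.2620 / 482.0² = 156.9 lb

P_cr ≈ 0.157 kip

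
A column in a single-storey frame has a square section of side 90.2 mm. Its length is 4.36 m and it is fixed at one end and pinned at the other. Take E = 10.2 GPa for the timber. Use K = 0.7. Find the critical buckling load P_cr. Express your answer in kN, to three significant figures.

I = a⁴/12 = 90.2⁴/12 = 5.516×10^6 mm⁴
I = 5.516×10^6 mm⁴ = 5.516×10^-6 m⁴
Effective length L_e = K·L = 0.7 × 4.36 = 3.052 m
P_cr = π²EI / L_e² = π² × 10.2×10⁹ × 5.516×10^-6 / 3.052² = 5.962×10^4 N

P_cr ≈ 59.6 kN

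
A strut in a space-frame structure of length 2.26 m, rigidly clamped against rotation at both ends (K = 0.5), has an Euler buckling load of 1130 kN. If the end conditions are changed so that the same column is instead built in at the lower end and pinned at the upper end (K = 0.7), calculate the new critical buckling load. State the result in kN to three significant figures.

P_cr ≈ 577 kN

P_cr ∝ 1/K², so P_cr,new = P_cr,old × (K_old/K_new)² = 1130 × (0.5/0.7)²
= 1130 × 0.5102 = 577 kN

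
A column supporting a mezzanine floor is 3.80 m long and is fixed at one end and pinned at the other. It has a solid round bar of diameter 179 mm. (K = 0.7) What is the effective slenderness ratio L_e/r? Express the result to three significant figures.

I = πd⁴/64 = π×179⁴/64 = 5.039×10^7 mm⁴
A = 2.516×10^4 mm²;  r_min = √(I/A) = √(5.039×10^7/2.516×10^4) = 44.75 mm
L_e = K·L = 0.7 × 3.80 m = 2.660 m = 2660.0 mm
λ = L_e / r_min = 2660.0 / 44.75 = 59.4

λ ≈ 59.4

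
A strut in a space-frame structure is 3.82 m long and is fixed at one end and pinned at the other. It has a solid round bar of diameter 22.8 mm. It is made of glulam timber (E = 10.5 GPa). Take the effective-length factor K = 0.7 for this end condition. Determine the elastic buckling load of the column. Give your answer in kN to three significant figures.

I = πd⁴/64 = π×22.8⁴/64 = 1.327×10^4 mm⁴
I = 1.327×10^4 mm⁴ = 1.327×10^-8 m⁴
Effective length L_e = K·L = 0.7 × 3.82 = 2.674 m
P_cr = π²EI / L_e² = π² × 10.5×10⁹ × 1.327×10^-8 / 2.674² = 192.3 N

P_cr ≈ 0.192 kN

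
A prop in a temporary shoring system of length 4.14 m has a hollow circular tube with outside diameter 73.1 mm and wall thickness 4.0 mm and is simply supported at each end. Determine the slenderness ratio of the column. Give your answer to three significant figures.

λ ≈ 169

Inner diameter d_i = 73.1 − 2×4.0 = 65.10 mm
I = π(d_o⁴ − d_i⁴)/64 = π(73.1⁴ − 65.10⁴)/64 = 5.200×10^5 mm⁴
A = 868.3 mm²;  r_min = √(I/A) = √(5.200×10^5/868.3) = 24.47 mm
L_e = K·L = 1 × 4.14 m = 4.140 m = 4140.0 mm
λ = L_e / r_min = 4140.0 / 24.47 = 169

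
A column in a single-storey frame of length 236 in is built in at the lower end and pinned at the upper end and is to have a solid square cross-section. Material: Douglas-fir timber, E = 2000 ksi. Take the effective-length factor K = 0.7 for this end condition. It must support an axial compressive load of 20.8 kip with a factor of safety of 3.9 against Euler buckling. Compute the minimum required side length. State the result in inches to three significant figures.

Required P_cr = n·P = 3.9 × 20.8 = 81.12 kip
L_e = K·L = 0.7 × 236 = 165.2 in
Required I = P_cr·L_e²/(π²E) = 8.112×10^4 × 165.2² / (π² × 2.00×10^6) = 112.2 in⁴
Solid square: I = a⁴/12  ⇒  a = (12I)^(1/4) = (12×112.2)^(1/4) = 6.06 in

a ≈ 6.06 in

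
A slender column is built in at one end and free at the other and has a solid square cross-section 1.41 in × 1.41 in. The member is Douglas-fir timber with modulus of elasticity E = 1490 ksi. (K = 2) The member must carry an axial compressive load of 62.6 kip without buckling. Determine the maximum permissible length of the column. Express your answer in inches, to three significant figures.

I = a⁴/12 = 1.41⁴/12 = 0.3294 in⁴
At the buckling limit P_cr = P = 6.260×10^4 lb
From P_cr = π²EI/(K·L)²:  L = (1/K)·√(π²EI/P_cr) = (1/2)·√(π²×1.49×10^6×0.3294/6.260×10^4)
L = 4.40 in

L_max ≈ 4.40 in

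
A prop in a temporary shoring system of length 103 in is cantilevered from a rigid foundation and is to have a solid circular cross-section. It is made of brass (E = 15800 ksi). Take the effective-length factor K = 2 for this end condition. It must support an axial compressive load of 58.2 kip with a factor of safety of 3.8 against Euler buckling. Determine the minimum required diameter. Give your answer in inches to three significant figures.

Required P_cr = n·P = 3.8 × 58.2 = 221.2 kip
L_e = K·L = 2 × 103 = 206.0 in
Required I = P_cr·L_e²/(π²E) = 2.212×10^5 × 206.0² / (π² × 1.58×10^7) = 60.18 in⁴
Solid circle: I = πd⁴/64  ⇒  d = (64I/π)^(1/4) = (64×60.18/π)^(1/4) = 5.92 in

d ≈ 5.92 in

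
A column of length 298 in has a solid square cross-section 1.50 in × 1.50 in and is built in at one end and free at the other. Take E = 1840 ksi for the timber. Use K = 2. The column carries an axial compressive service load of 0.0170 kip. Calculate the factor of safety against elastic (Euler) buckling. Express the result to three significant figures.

n ≈ 1.27

I = a⁴/12 = 1.50⁴/12 = 0.4219 in⁴
Effective length L_e = K·L = 2 × 298 = 596.0 in
P_cr = π²EI / L_e² = π² × 1840×10³ × 0.4219 / 596.0² = 21.57 lb
Factor of safety n = P_cr / P = 0.021568 / 0.0170 = 1.27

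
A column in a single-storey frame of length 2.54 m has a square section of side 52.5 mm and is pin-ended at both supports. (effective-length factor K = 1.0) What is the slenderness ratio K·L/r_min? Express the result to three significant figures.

λ ≈ 168

I = a⁴/12 = 52.5⁴/12 = 6.331×10^5 mm⁴
A = 2.756×10^3 mm²;  r_min = √(I/A) = √(6.331×10^5/2.756×10^3) = 15.16 mm
L_e = K·L = 1 × 2.54 m = 2.540 m = 2540.0 mm
λ = L_e / r_min = 2540.0 / 15.16 = 168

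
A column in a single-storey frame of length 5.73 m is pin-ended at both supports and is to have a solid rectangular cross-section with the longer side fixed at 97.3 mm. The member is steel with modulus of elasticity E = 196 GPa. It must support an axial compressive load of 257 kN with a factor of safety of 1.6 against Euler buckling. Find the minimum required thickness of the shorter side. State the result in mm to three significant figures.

b ≈ 95.1 mm

Required P_cr = n·P = 1.6 × 257 = 411.2 kN
L_e = K·L = 1 × 5.73 = 5.730 m
Required I = P_cr·L_e²/(π²E) = 4.112×10^5 × 5.730² / (π² × 1.96×10^11) = 6.979×10^-6 m⁴
I_req = 6.979×10^6 mm⁴
Rectangle, weak axis: I_min = h·b³/12 with h = 97.3 mm fixed  ⇒  b = (12I/h)^(1/3) = 95.1 mm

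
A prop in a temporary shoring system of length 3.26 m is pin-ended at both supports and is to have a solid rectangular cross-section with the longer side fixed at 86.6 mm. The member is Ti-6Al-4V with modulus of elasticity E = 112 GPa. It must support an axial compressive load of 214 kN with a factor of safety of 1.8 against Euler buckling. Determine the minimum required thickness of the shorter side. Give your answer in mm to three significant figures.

b ≈ 80.1 mm

Required P_cr = n·P = 1.8 × 214 = 385.2 kN
L_e = K·L = 1 × 3.26 = 3.260 m
Required I = P_cr·L_e²/(π²E) = 3.852×10^5 × 3.260² / (π² × 1.12×10^11) = 3.703×10^-6 m⁴
I_req = 3.703×10^6 mm⁴
Rectangle, weak axis: I_min = h·b³/12 with h = 86.6 mm fixed  ⇒  b = (12I/h)^(1/3) = 80.1 mm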